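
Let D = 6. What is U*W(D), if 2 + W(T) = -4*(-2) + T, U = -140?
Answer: -1680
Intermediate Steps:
W(T) = 6 + T (W(T) = -2 + (-4*(-2) + T) = -2 + (8 + T) = 6 + T)
U*W(D) = -140*(6 + 6) = -140*12 = -1680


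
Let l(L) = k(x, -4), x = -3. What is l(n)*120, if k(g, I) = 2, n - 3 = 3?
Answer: 240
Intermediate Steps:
n = 6 (n = 3 + 3 = 6)
l(L) = 2
l(n)*120 = 2*120 = 240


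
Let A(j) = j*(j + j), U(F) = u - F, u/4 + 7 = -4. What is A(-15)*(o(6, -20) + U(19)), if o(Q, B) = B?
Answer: -37350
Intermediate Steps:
u = -44 (u = -28 + 4*(-4) = -28 - 16 = -44)
U(F) = -44 - F
A(j) = 2*j**2 (A(j) = j*(2*j) = 2*j**2)
A(-15)*(o(6, -20) + U(19)) = (2*(-15)**2)*(-20 + (-44 - 1*19)) = (2*225)*(-20 + (-44 - 19)) = 450*(-20 - 63) = 450*(-83) = -37350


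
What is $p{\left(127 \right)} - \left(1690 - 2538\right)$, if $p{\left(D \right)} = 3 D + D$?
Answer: $1356$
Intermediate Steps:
$p{\left(D \right)} = 4 D$
$p{\left(127 \right)} - \left(1690 - 2538\right) = 4 \cdot 127 - \left(1690 - 2538\right) = 508 - \left(1690 - 2538\right) = 508 - -848 = 508 + 848 = 1356$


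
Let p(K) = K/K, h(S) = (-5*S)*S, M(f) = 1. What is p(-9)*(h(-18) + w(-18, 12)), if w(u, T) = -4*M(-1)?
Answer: -1624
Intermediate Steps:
h(S) = -5*S²
p(K) = 1
w(u, T) = -4 (w(u, T) = -4*1 = -4)
p(-9)*(h(-18) + w(-18, 12)) = 1*(-5*(-18)² - 4) = 1*(-5*324 - 4) = 1*(-1620 - 4) = 1*(-1624) = -1624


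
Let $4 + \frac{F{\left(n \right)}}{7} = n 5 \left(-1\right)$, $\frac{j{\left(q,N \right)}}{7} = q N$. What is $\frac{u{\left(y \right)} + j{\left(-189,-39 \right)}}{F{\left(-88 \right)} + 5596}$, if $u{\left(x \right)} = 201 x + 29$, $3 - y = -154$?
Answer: $\frac{83183}{8648} \approx 9.6188$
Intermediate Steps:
$y = 157$ ($y = 3 - -154 = 3 + 154 = 157$)
$j{\left(q,N \right)} = 7 N q$ ($j{\left(q,N \right)} = 7 q N = 7 N q$)
$F{\left(n \right)} = -28 - 35 n$ ($F{\left(n \right)} = -28 + 7 n 5 \left(-1\right) = -28 + 7 \cdot 5 n \left(-1\right) = -28 + 7 \left(- 5 n\right) = -28 - 35 n$)
$u{\left(x \right)} = 29 + 201 x$
$\frac{u{\left(y \right)} + j{\left(-189,-39 \right)}}{F{\left(-88 \right)} + 5596} = \frac{\left(29 + 201 \cdot 157\right) + 7 \left(-39\right) \left(-189\right)}{\left(-28 - -3080\right) + 5596} = \frac{\left(29 + 31557\right) + 51597}{\left(-28 + 3080\right) + 5596} = \frac{31586 + 51597}{3052 + 5596} = \frac{83183}{8648}$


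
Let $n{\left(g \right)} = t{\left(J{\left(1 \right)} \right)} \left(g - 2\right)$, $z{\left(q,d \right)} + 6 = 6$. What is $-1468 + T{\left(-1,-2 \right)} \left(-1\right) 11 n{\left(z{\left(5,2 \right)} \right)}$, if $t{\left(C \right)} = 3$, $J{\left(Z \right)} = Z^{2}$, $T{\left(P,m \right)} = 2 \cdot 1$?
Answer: $-1336$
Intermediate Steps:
$T{\left(P,m \right)} = 2$
$z{\left(q,d \right)} = 0$ ($z{\left(q,d \right)} = -6 + 6 = 0$)
$n{\left(g \right)} = -6 + 3 g$ ($n{\left(g \right)} = 3 \left(g - 2\right) = 3 \left(-2 + g\right) = -6 + 3 g$)
$-1468 + T{\left(-1,-2 \right)} \left(-1\right) 11 n{\left(z{\left(5,2 \right)} \right)} = -1468 + 2 \left(-1\right) 11 \left(-6 + 3 \cdot 0\right) = -1468 + \left(-2\right) 11 \left(-6 + 0\right) = -1468 - -132 = -1468 + 132 = -1336$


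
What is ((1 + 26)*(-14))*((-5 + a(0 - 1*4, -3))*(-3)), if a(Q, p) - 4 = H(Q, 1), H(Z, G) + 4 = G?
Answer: -4536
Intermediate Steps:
H(Z, G) = -4 + G
a(Q, p) = 1 (a(Q, p) = 4 + (-4 + 1) = 4 - 3 = 1)
((1 + 26)*(-14))*((-5 + a(0 - 1*4, -3))*(-3)) = ((1 + 26)*(-14))*((-5 + 1)*(-3)) = (27*(-14))*(-4*(-3)) = -378*12 = -4536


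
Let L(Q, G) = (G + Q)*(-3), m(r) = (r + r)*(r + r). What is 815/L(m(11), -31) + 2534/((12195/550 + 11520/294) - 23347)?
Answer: -120851914825/170567572221 ≈ -0.70853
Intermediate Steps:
m(r) = 4*r² (m(r) = (2*r)*(2*r) = 4*r²)
L(Q, G) = -3*G - 3*Q
815/L(m(11), -31) + 2534/((12195/550 + 11520/294) - 23347) = 815/(-3*(-31) - 12*11²) + 2534/((12195/550 + 11520/294) - 23347) = 815/(93 - 12*121) + 2534/((12195*(1/550) + 11520*(1/294)) - 23347) = 815/(93 - 3*484) + 2534/((2439/110 + 1920/49) - 23347) = 815/(93 - 1452) + 2534/(330711/5390 - 23347) = 815/(-1359) + 2534/(-125509619/5390) = 815*(-1/1359) + 2534*(-5390/125509619) = -815/1359 - 13658260/125509619 = -120851914825/170567572221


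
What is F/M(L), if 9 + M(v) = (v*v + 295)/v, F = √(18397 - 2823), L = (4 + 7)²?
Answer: 121*√15574/13847 ≈ 1.0905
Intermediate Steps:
L = 121 (L = 11² = 121)
F = √15574 ≈ 124.80
M(v) = -9 + (295 + v²)/v (M(v) = -9 + (v*v + 295)/v = -9 + (v² + 295)/v = -9 + (295 + v²)/v)
F/M(L) = √15574/(-9 + 121 + 295/121) = √15574/(13847/121) = √15574*(121/13847) = 121*√15574/13847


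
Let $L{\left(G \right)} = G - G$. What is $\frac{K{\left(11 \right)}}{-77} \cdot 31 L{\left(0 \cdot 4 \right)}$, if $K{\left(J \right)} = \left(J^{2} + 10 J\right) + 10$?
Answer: $0$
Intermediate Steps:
$K{\left(J \right)} = 10 + J^{2} + 10 J$
$L{\left(G \right)} = 0$
$\frac{K{\left(11 \right)}}{-77} \cdot 31 L{\left(0 \cdot 4 \right)} = \frac{10 + 11^{2} + 10 \cdot 11}{-77} \cdot 31 \cdot 0 = \left(10 + 121 + 110\right) \left(- \frac{1}{77}\right) 31 \cdot 0 = 241 \left(- \frac{1}{77}\right) 31 \cdot 0 = \left(- \frac{241}{77}\right) 31 \cdot 0 = \left(- \frac{7471}{77}\right) 0 = 0$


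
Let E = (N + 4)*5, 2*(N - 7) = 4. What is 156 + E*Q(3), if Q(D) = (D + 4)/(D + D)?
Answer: 1391/6 ≈ 231.83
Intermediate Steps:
N = 9 (N = 7 + (1/2)*4 = 7 + 2 = 9)
Q(D) = (4 + D)/(2*D) (Q(D) = (4 + D)/((2*D)) = (4 + D)*(1/(2*D)) = (4 + D)/(2*D))
E = 65 (E = (9 + 4)*5 = 13*5 = 65)
156 + E*Q(3) = 156 + 65*((1/2)*(4 + 3)/3) = 156 + 65*((1/2)*(1/3)*7) = 156 + 65*(7/6) = 156 + 455/6 = 1391/6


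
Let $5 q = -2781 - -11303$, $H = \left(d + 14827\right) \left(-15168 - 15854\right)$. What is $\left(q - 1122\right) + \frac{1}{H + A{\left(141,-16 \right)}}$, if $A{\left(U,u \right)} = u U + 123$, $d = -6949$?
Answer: $\frac{711673723483}{1221967245} \approx 582.4$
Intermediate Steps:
$H = -244391316$ ($H = \left(-6949 + 14827\right) \left(-15168 - 15854\right) = 7878 \left(-31022\right) = -244391316$)
$A{\left(U,u \right)} = 123 + U u$ ($A{\left(U,u \right)} = U u + 123 = 123 + U u$)
$q = \frac{8522}{5}$ ($q = \frac{-2781 - -11303}{5} = \frac{-2781 + 11303}{5} = \frac{1}{5} \cdot 8522 = \frac{8522}{5} \approx 1704.4$)
$\left(q - 1122\right) + \frac{1}{H + A{\left(141,-16 \right)}} = \left(\frac{8522}{5} - 1122\right) + \frac{1}{-244391316 + \left(123 + 141 \left(-16\right)\right)} = \frac{2912}{5} + \frac{1}{-244391316 + \left(123 - 2256\right)} = \frac{2912}{5} + \frac{1}{-244391316 - 2133} = \frac{2912}{5} + \frac{1}{-244393449} = \frac{2912}{5} - \frac{1}{244393449} = \frac{711673723483}{1221967245}$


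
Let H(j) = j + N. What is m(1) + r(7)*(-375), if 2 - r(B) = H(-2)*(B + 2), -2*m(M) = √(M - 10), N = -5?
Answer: -24375 - 3*I/2 ≈ -24375.0 - 1.5*I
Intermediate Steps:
H(j) = -5 + j (H(j) = j - 5 = -5 + j)
m(M) = -√(-10 + M)/2 (m(M) = -√(M - 10)/2 = -√(-10 + M)/2)
r(B) = 16 + 7*B (r(B) = 2 - (-5 - 2)*(B + 2) = 2 - (-7)*(2 + B) = 2 - (-14 - 7*B) = 2 + (14 + 7*B) = 16 + 7*B)
m(1) + r(7)*(-375) = -√(-10 + 1)/2 + (16 + 7*7)*(-375) = -3*I/2 + (16 + 49)*(-375) = -3*I/2 + 65*(-375) = -3*I/2 - 24375 = -24375 - 3*I/2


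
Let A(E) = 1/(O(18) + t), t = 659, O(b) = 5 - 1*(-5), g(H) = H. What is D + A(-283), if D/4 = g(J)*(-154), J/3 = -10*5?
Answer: 61815601/669 ≈ 92400.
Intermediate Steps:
J = -150 (J = 3*(-10*5) = 3*(-50) = -150)
O(b) = 10 (O(b) = 5 + 5 = 10)
A(E) = 1/669 (A(E) = 1/(10 + 659) = 1/669)
D = 92400 (D = 4*(-150*(-154)) = 4*23100 = 92400)
D + A(-283) = 92400 + 1/669 = 61815601/669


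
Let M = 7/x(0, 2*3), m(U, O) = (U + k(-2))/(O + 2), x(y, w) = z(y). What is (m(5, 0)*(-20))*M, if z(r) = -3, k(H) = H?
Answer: 70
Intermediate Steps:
x(y, w) = -3
m(U, O) = (-2 + U)/(2 + O) (m(U, O) = (U - 2)/(O + 2) = (-2 + U)/(2 + O))
M = -7/3 (M = 7/(-3) = 7*(-⅓) = -7/3 ≈ -2.3333)
(m(5, 0)*(-20))*M = (((-2 + 5)/(2 + 0))*(-20))*(-7/3) = ((3/2)*(-20))*(-7/3) = -30*(-7/3) = 70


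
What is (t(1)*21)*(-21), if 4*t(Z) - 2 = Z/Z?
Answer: -1323/4 ≈ -330.75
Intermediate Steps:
t(Z) = 3/4 (t(Z) = 1/2 + (Z/Z)/4 = 1/2 + (1/4)*1 = 1/2 + 1/4 = 3/4)
(t(1)*21)*(-21) = ((3/4)*21)*(-21) = (63/4)*(-21) = -1323/4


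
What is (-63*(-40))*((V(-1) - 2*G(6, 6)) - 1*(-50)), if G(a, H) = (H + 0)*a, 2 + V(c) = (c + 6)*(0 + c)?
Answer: -73080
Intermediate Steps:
V(c) = -2 + c*(6 + c) (V(c) = -2 + (c + 6)*(0 + c) = -2 + (6 + c)*c = -2 + c*(6 + c))
G(a, H) = H*a
(-63*(-40))*((V(-1) - 2*G(6, 6)) - 1*(-50)) = (-63*(-40))*(((-2 + (-1)**2 + 6*(-1)) - 12*6) - 1*(-50)) = 2520*(((-2 + 1 - 6) - 2*36) + 50) = 2520*((-7 - 72) + 50) = 2520*(-79 + 50) = 2520*(-29) = -73080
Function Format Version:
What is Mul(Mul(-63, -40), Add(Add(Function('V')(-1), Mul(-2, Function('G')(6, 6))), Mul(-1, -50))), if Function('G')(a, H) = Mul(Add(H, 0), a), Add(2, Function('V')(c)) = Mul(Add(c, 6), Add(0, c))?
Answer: -73080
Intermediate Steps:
Function('V')(c) = Add(-2, Mul(c, Add(6, c))) (Function('V')(c) = Add(-2, Mul(Add(c, 6), Add(0, c))) = Add(-2, Mul(Add(6, c), c)) = Add(-2, Mul(c, Add(6, c))))
Function('G')(a, H) = Mul(H, a)
Mul(Mul(-63, -40), Add(Add(Function('V')(-1), Mul(-2, Function('G')(6, 6))), Mul(-1, -50))) = Mul(Mul(-63, -40), Add(Add(Add(-2, Pow(-1, 2), Mul(6, -1)), Mul(-2, Mul(6, 6))), Mul(-1, -50))) = Mul(2520, Add(Add(Add(-2, 1, -6), Mul(-2, 36)), 50)) = Mul(2520, Add(Add(-7, -72), 50)) = Mul(2520, Add(-79, 50)) = Mul(2520, -29) = -73080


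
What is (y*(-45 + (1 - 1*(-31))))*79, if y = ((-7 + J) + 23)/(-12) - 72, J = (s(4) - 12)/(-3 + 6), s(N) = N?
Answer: 675766/9 ≈ 75085.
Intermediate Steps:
J = -8/3 (J = (4 - 12)/(-3 + 6) = -8/3 ≈ -2.6667)
y = -658/9 (y = ((-7 - 8/3) + 23)/(-12) - 72 = (-29/3 + 23)*(-1/12) - 72 = (40/3)*(-1/12) - 72 = -10/9 - 72 = -658/9 ≈ -73.111)
(y*(-45 + (1 - 1*(-31))))*79 = -658*(-45 + (1 - 1*(-31)))/9*79 = -658*(-45 + (1 + 31))/9*79 = -658*(-45 + 32)/9*79 = -658/9*(-13)*79 = (8554/9)*79 = 675766/9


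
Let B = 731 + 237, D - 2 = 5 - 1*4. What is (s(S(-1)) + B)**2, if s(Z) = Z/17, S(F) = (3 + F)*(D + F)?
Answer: 270931600/289 ≈ 9.3748e+5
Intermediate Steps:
D = 3 (D = 2 + (5 - 1*4) = 2 + (5 - 4) = 2 + 1 = 3)
S(F) = (3 + F)**2 (S(F) = (3 + F)*(3 + F) = (3 + F)**2)
s(Z) = Z/17 (s(Z) = Z*(1/17) = Z/17)
B = 968
(s(S(-1)) + B)**2 = ((9 + (-1)**2 + 6*(-1))/17 + 968)**2 = ((9 + 1 - 6)/17 + 968)**2 = ((1/17)*4 + 968)**2 = (4/17 + 968)**2 = (16460/17)**2 = 270931600/289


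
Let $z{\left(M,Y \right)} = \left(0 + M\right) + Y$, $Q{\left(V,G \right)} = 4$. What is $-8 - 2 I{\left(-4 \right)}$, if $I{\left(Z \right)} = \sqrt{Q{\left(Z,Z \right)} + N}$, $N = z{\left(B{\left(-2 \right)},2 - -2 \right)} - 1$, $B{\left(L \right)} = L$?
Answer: $-8 - 2 \sqrt{5} \approx -12.472$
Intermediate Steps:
$z{\left(M,Y \right)} = M + Y$
$N = 1$ ($N = \left(-2 + \left(2 - -2\right)\right) - 1 = \left(-2 + \left(2 + 2\right)\right) - 1 = \left(-2 + 4\right) - 1 = 2 - 1 = 1$)
$I{\left(Z \right)} = \sqrt{5}$ ($I{\left(Z \right)} = \sqrt{4 + 1} = \sqrt{5}$)
$-8 - 2 I{\left(-4 \right)} = -8 - 2 \sqrt{5}$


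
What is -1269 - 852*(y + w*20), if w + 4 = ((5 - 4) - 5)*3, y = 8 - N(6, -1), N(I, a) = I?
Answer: 269667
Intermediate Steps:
y = 2 (y = 8 - 1*6 = 8 - 6 = 2)
w = -16 (w = -4 + ((5 - 4) - 5)*3 = -4 + (1 - 5)*3 = -4 - 4*3 = -4 - 12 = -16)
-1269 - 852*(y + w*20) = -1269 - 852*(2 - 16*20) = -1269 - 852*(2 - 320) = -1269 - 852*(-318) = -1269 + 270936 = 269667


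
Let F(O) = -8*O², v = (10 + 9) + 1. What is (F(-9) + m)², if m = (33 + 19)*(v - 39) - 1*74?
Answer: 2924100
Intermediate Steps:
v = 20 (v = 19 + 1 = 20)
m = -1062 (m = (33 + 19)*(20 - 39) - 1*74 = 52*(-19) - 74 = -988 - 74 = -1062)
(F(-9) + m)² = (-8*(-9)² - 1062)² = (-8*81 - 1062)² = (-648 - 1062)² = (-1710)² = 2924100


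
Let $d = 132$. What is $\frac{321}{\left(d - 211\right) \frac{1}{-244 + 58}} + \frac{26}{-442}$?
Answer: $\frac{1014923}{1343} \approx 755.71$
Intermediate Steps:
$\frac{321}{\left(d - 211\right) \frac{1}{-244 + 58}} + \frac{26}{-442} = \frac{321}{\left(132 - 211\right) \frac{1}{-244 + 58}} + \frac{26}{-442} = \frac{321}{\left(-79\right) \frac{1}{-186}} + 26 \left(- \frac{1}{442}\right) = \frac{321}{\left(-79\right) \left(- \frac{1}{186}\right)} - \frac{1}{17} = \frac{321}{\frac{79}{186}} - \frac{1}{17} = 321 \cdot \frac{186}{79} - \frac{1}{17} = \frac{59706}{79} - \frac{1}{17} = \frac{1014923}{1343}$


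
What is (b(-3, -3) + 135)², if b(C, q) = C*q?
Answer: 20736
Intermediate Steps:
(b(-3, -3) + 135)² = (-3*(-3) + 135)² = (9 + 135)² = 144² = 20736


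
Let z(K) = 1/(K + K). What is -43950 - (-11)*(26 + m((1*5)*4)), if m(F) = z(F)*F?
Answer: -87317/2 ≈ -43659.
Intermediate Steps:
z(K) = 1/(2*K)
m(F) = ½ (m(F) = (1/(2*F))*F = ½)
-43950 - (-11)*(26 + m((1*5)*4)) = -43950 - (-11)*(26 + ½) = -43950 - (-11)*53/2 = -43950 - 1*(-583/2) = -43950 + 583/2 = -87317/2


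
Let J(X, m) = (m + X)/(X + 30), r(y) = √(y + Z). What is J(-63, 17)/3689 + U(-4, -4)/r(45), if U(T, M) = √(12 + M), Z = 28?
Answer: 46/121737 + 2*√146/73 ≈ 0.33142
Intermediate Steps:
r(y) = √(28 + y) (r(y) = √(y + 28) = √(28 + y))
J(X, m) = (X + m)/(30 + X)
J(-63, 17)/3689 + U(-4, -4)/r(45) = ((-63 + 17)/(30 - 63))/3689 + √(12 - 4)/(√(28 + 45)) = (-46/(-33))*(1/3689) + √8/(√73) = -1/33*(-46)*(1/3689) + (2*√2)*(√73/73) = (46/33)*(1/3689) + 2*√146/73 = 46/121737 + 2*√146/73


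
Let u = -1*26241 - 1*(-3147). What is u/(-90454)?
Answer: 11547/45227 ≈ 0.25531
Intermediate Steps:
u = -23094 (u = -26241 + 3147 = -23094)
u/(-90454) = -23094/(-90454) = -23094*(-1/90454) = 11547/45227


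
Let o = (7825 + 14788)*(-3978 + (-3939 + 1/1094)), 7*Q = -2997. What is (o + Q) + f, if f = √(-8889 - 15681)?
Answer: -1370992813045/7658 + 3*I*√2730 ≈ -1.7903e+8 + 156.75*I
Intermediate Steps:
Q = -2997/7 (Q = (⅐)*(-2997) = -2997/7 ≈ -428.14)
f = 3*I*√2730 (f = √(-24570) = 3*I*√2730 ≈ 156.75*I)
o = -195855647761/1094 (o = 22613*(-3978 + (-3939 + 1/1094)) = 22613*(-3978 - 4309265/1094) = 22613*(-8661197/1094) = -195855647761/1094 ≈ -1.7903e+8)
(o + Q) + f = (-195855647761/1094 - 2997/7) + 3*I*√2730 = -1370992813045/7658 + 3*I*√2730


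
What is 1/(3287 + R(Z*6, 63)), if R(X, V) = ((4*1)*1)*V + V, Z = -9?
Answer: 1/3602 ≈ 0.00027762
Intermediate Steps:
R(X, V) = 5*V (R(X, V) = (4*1)*V + V = 4*V + V = 5*V)
1/(3287 + R(Z*6, 63)) = 1/(3287 + 5*63) = 1/(3287 + 315) = 1/3602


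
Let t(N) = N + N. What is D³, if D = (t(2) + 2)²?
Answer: 46656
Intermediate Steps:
t(N) = 2*N
D = 36 (D = (2*2 + 2)² = (4 + 2)² = 6² = 36)
D³ = 36³ = 46656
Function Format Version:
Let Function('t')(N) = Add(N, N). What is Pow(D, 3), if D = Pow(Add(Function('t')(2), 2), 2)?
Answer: 46656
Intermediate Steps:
Function('t')(N) = Mul(2, N)
D = 36 (D = Pow(Add(Mul(2, 2), 2), 2) = Pow(Add(4, 2), 2) = Pow(6, 2) = 36)
Pow(D, 3) = Pow(36, 3) = 46656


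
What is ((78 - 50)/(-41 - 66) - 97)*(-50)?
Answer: 520350/107 ≈ 4863.1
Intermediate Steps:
((78 - 50)/(-41 - 66) - 97)*(-50) = (28/(-107) - 97)*(-50) = (28*(-1/107) - 97)*(-50) = (-28/107 - 97)*(-50) = -10407/107*(-50) = 520350/107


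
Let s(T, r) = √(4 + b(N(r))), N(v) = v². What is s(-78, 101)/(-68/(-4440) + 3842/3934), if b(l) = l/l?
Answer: 2183370*√5/2165749 ≈ 2.2543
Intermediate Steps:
b(l) = 1
s(T, r) = √5 (s(T, r) = √(4 + 1) = √5)
s(-78, 101)/(-68/(-4440) + 3842/3934) = √5/(-68/(-4440) + 3842/3934) = √5/(-68*(-1/4440) + 3842*(1/3934)) = √5/(17/1110 + 1921/1967) = √5/(2165749/2183370) = √5*(2183370/2165749) = 2183370*√5/2165749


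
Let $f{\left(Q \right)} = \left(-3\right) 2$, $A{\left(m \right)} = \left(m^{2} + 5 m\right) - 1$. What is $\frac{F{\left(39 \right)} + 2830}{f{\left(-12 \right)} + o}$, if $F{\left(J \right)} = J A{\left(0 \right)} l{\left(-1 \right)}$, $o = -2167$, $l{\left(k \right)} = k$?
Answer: $- \frac{2869}{2173} \approx -1.3203$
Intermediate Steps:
$A{\left(m \right)} = -1 + m^{2} + 5 m$
$f{\left(Q \right)} = -6$
$F{\left(J \right)} = J$ ($F{\left(J \right)} = J \left(-1 + 0^{2} + 5 \cdot 0\right) \left(-1\right) = J \left(-1 + 0 + 0\right) \left(-1\right) = J \left(-1\right) \left(-1\right) = - J \left(-1\right) = J$)
$\frac{F{\left(39 \right)} + 2830}{f{\left(-12 \right)} + o} = \frac{39 + 2830}{-6 - 2167} = \frac{2869}{-2173} = 2869 \left(- \frac{1}{2173}\right) = - \frac{2869}{2173}$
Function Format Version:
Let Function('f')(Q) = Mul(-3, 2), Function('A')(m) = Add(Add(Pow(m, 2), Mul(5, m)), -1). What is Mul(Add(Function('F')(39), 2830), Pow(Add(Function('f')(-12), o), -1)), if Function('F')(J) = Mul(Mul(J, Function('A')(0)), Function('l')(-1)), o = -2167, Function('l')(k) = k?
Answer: Rational(-2869, 2173) ≈ -1.3203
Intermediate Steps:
Function('A')(m) = Add(-1, Pow(m, 2), Mul(5, m))
Function('f')(Q) = -6
Function('F')(J) = J (Function('F')(J) = Mul(Mul(J, Add(-1, Pow(0, 2), Mul(5, 0))), -1) = Mul(Mul(J, Add(-1, 0, 0)), -1) = Mul(Mul(J, -1), -1) = Mul(Mul(-1, J), -1) = J)
Mul(Add(Function('F')(39), 2830), Pow(Add(Function('f')(-12), o), -1)) = Mul(Add(39, 2830), Pow(Add(-6, -2167), -1)) = Mul(2869, Pow(-2173, -1)) = Mul(2869, Rational(-1, 2173)) = Rational(-2869, 2173)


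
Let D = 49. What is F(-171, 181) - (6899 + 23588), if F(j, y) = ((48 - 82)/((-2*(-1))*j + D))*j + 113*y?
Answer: -2945776/293 ≈ -10054.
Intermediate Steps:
F(j, y) = 113*y - 34*j/(49 + 2*j) (F(j, y) = ((48 - 82)/((-2*(-1))*j + 49))*j + 113*y = (-34/(2*j + 49))*j + 113*y = (-34/(49 + 2*j))*j + 113*y = -34*j/(49 + 2*j) + 113*y = 113*y - 34*j/(49 + 2*j))
F(-171, 181) - (6899 + 23588) = (-34*(-171) + 5537*181 + 226*(-171)*181)/(49 + 2*(-171)) - (6899 + 23588) = (5814 + 1002197 - 6994926)/(49 - 342) - 1*30487 = -5986915/(-293) - 30487 = -1/293*(-5986915) - 30487 = 5986915/293 - 30487 = -2945776/293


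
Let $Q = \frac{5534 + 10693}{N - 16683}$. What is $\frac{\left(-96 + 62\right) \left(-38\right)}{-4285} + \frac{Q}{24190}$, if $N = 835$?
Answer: $- \frac{99074936747}{328542193840} \approx -0.30156$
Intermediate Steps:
$Q = - \frac{16227}{15848}$ ($Q = \frac{5534 + 10693}{835 - 16683} = \frac{16227}{-15848} = 16227 \left(- \frac{1}{15848}\right) = - \frac{16227}{15848} \approx -1.0239$)
$\frac{\left(-96 + 62\right) \left(-38\right)}{-4285} + \frac{Q}{24190} = \frac{\left(-96 + 62\right) \left(-38\right)}{-4285} - \frac{16227}{15848 \cdot 24190} = \left(-34\right) \left(-38\right) \left(- \frac{1}{4285}\right) - \frac{16227}{383363120} = 1292 \left(- \frac{1}{4285}\right) - \frac{16227}{383363120} = - \frac{1292}{4285} - \frac{16227}{383363120} = - \frac{99074936747}{328542193840}$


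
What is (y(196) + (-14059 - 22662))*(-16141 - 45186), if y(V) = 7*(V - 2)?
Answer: 2168706701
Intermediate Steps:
y(V) = -14 + 7*V (y(V) = 7*(-2 + V) = -14 + 7*V)
(y(196) + (-14059 - 22662))*(-16141 - 45186) = ((-14 + 7*196) + (-14059 - 22662))*(-16141 - 45186) = ((-14 + 1372) - 36721)*(-61327) = (1358 - 36721)*(-61327) = -35363*(-61327) = 2168706701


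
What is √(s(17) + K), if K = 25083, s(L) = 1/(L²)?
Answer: 2*√1812247/17 ≈ 158.38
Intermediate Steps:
s(L) = L⁻²
√(s(17) + K) = √(17⁻² + 25083) = √(1/289 + 25083) = √(7248988/289) = 2*√1812247/17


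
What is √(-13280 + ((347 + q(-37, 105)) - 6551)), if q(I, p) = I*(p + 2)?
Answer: I*√23443 ≈ 153.11*I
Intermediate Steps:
q(I, p) = I*(2 + p)
√(-13280 + ((347 + q(-37, 105)) - 6551)) = √(-13280 + ((347 - 37*(2 + 105)) - 6551)) = √(-13280 + ((347 - 37*107) - 6551)) = √(-13280 + ((347 - 3959) - 6551)) = √(-13280 + (-3612 - 6551)) = √(-13280 - 10163) = √(-23443) = I*√23443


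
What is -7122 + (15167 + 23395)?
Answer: 31440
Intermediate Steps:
-7122 + (15167 + 23395) = -7122 + 38562 = 31440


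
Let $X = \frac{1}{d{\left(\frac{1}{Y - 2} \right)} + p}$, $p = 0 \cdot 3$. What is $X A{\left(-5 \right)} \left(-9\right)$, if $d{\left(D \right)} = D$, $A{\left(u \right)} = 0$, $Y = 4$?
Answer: $0$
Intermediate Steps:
$p = 0$
$X = 2$ ($X = \frac{1}{\frac{1}{4 - 2} + 0} = \frac{1}{\frac{1}{2} + 0} = \frac{1}{\frac{1}{2}} = 2$)
$X A{\left(-5 \right)} \left(-9\right) = 2 \cdot 0 \left(-9\right) = 0 \left(-9\right) = 0$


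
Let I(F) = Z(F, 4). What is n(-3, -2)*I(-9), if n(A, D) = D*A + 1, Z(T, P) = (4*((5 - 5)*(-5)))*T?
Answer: 0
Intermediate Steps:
Z(T, P) = 0 (Z(T, P) = (4*(0*(-5)))*T = (4*0)*T = 0*T = 0)
I(F) = 0
n(A, D) = 1 + A*D (n(A, D) = A*D + 1 = 1 + A*D)
n(-3, -2)*I(-9) = (1 - 3*(-2))*0 = (1 + 6)*0 = 7*0 = 0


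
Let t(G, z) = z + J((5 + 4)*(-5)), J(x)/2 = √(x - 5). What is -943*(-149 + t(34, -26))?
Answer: 165025 - 9430*I*√2 ≈ 1.6503e+5 - 13336.0*I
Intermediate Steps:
J(x) = 2*√(-5 + x) (J(x) = 2*√(x - 5) = 2*√(-5 + x))
t(G, z) = z + 10*I*√2 (t(G, z) = z + 2*√(-5 + (5 + 4)*(-5)) = z + 2*√(-5 + 9*(-5)) = z + 2*√(-5 - 45) = z + 2*√(-50) = z + 2*(5*I*√2) = z + 10*I*√2)
-943*(-149 + t(34, -26)) = -943*(-149 + (-26 + 10*I*√2)) = -943*(-175 + 10*I*√2) = 165025 - 9430*I*√2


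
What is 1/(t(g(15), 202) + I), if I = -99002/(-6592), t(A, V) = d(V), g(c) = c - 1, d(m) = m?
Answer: 3296/715293 ≈ 0.0046079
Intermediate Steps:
g(c) = -1 + c
t(A, V) = V
I = 49501/3296 (I = -99002*(-1/6592) = 49501/3296 ≈ 15.019)
1/(t(g(15), 202) + I) = 1/(202 + 49501/3296) = 1/(715293/3296) = 3296/715293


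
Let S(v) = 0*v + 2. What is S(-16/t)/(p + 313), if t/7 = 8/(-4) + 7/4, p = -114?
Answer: 2/199 ≈ 0.010050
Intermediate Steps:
t = -7/4 (t = 7*(8/(-4) + 7/4) = 7*(8*(-1/4) + 7*(1/4)) = 7*(-2 + 7/4) = 7*(-1/4) = -7/4 ≈ -1.7500)
S(v) = 2 (S(v) = 0 + 2 = 2)
S(-16/t)/(p + 313) = 2/(-114 + 313) = 2/199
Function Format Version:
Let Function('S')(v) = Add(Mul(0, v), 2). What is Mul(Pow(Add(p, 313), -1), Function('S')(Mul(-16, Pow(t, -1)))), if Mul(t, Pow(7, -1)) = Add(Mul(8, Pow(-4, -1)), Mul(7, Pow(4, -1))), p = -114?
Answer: Rational(2, 199) ≈ 0.010050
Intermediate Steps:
t = Rational(-7, 4) (t = Mul(7, Add(Mul(8, Pow(-4, -1)), Mul(7, Pow(4, -1)))) = Mul(7, Add(Mul(8, Rational(-1, 4)), Mul(7, Rational(1, 4)))) = Mul(7, Add(-2, Rational(7, 4))) = Mul(7, Rational(-1, 4)) = Rational(-7, 4) ≈ -1.7500)
Function('S')(v) = 2 (Function('S')(v) = Add(0, 2) = 2)
Mul(Pow(Add(p, 313), -1), Function('S')(Mul(-16, Pow(t, -1)))) = Mul(Pow(Add(-114, 313), -1), 2) = Mul(Pow(199, -1), 2) = Mul(Rational(1, 199), 2) = Rational(2, 199)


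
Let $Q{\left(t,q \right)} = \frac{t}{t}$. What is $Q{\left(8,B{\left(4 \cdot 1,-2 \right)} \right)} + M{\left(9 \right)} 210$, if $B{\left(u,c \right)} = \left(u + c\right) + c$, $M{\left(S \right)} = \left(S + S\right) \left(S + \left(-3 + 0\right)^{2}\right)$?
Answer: $68041$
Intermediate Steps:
$M{\left(S \right)} = 2 S \left(9 + S\right)$ ($M{\left(S \right)} = 2 S \left(S + \left(-3\right)^{2}\right) = 2 S \left(S + 9\right) = 2 S \left(9 + S\right)$)
$B{\left(u,c \right)} = u + 2 c$ ($B{\left(u,c \right)} = \left(c + u\right) + c = u + 2 c$)
$Q{\left(t,q \right)} = 1$
$Q{\left(8,B{\left(4 \cdot 1,-2 \right)} \right)} + M{\left(9 \right)} 210 = 1 + 2 \cdot 9 \left(9 + 9\right) 210 = 1 + 2 \cdot 9 \cdot 18 \cdot 210 = 1 + 324 \cdot 210 = 1 + 68040 = 68041$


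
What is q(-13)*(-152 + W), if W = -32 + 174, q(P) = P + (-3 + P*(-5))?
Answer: -490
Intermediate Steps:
q(P) = -3 - 4*P (q(P) = P + (-3 - 5*P) = -3 - 4*P)
W = 142
q(-13)*(-152 + W) = (-3 - 4*(-13))*(-152 + 142) = (-3 + 52)*(-10) = 49*(-10) = -490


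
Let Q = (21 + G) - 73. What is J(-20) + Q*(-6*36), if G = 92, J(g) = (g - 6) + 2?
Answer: -8664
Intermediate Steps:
J(g) = -4 + g (J(g) = (-6 + g) + 2 = -4 + g)
Q = 40 (Q = (21 + 92) - 73 = 113 - 73 = 40)
J(-20) + Q*(-6*36) = (-4 - 20) + 40*(-6*36) = -24 + 40*(-216) = -24 - 8640 = -8664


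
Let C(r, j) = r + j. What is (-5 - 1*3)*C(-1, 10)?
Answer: -72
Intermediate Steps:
C(r, j) = j + r
(-5 - 1*3)*C(-1, 10) = (-5 - 1*3)*(10 - 1) = (-5 - 3)*9 = -8*9 = -72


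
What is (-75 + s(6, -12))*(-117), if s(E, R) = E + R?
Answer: 9477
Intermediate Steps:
(-75 + s(6, -12))*(-117) = (-75 + (6 - 12))*(-117) = (-75 - 6)*(-117) = -81*(-117) = 9477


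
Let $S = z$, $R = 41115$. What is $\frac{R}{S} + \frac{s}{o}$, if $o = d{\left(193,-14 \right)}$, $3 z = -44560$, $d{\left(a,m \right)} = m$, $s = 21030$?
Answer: $- \frac{93882363}{62384} \approx -1504.9$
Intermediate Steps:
$z = - \frac{44560}{3}$ ($z = \frac{1}{3} \left(-44560\right) = - \frac{44560}{3} \approx -14853.0$)
$o = -14$
$S = - \frac{44560}{3} \approx -14853.0$
$\frac{R}{S} + \frac{s}{o} = \frac{41115}{- \frac{44560}{3}} + \frac{21030}{-14} = 41115 \left(- \frac{3}{44560}\right) + 21030 \left(- \frac{1}{14}\right) = - \frac{24669}{8912} - \frac{10515}{7} = - \frac{93882363}{62384}$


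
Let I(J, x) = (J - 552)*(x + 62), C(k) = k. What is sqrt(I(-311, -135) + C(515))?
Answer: sqrt(63514) ≈ 252.02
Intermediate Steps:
I(J, x) = (-552 + J)*(62 + x)
sqrt(I(-311, -135) + C(515)) = sqrt((-34224 - 552*(-135) + 62*(-311) - 311*(-135)) + 515) = sqrt((-34224 + 74520 - 19282 + 41985) + 515) = sqrt(62999 + 515) = sqrt(63514)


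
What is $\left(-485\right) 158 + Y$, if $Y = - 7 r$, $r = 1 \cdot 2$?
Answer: $-76644$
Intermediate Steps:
$r = 2$
$Y = -14$ ($Y = \left(-7\right) 2 = -14$)
$\left(-485\right) 158 + Y = \left(-485\right) 158 - 14 = -76630 - 14 = -76644$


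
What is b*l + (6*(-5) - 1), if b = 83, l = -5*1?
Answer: -446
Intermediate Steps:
l = -5
b*l + (6*(-5) - 1) = 83*(-5) + (6*(-5) - 1) = -415 + (-30 - 1) = -415 - 31 = -446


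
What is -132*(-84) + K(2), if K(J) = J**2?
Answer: 11092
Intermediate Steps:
-132*(-84) + K(2) = -132*(-84) + 2**2 = 11088 + 4 = 11092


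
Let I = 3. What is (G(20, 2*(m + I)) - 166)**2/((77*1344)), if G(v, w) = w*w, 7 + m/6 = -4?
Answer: 61701025/25872 ≈ 2384.9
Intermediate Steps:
m = -66 (m = -42 + 6*(-4) = -42 - 24 = -66)
G(v, w) = w**2
(G(20, 2*(m + I)) - 166)**2/((77*1344)) = ((2*(-66 + 3))**2 - 166)**2/((77*1344)) = ((2*(-63))**2 - 166)**2/103488 = ((-126)**2 - 166)**2*(1/103488) = (15876 - 166)**2*(1/103488) = 15710**2*(1/103488) = 246804100*(1/103488) = 61701025/25872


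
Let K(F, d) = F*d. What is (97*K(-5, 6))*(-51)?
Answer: 148410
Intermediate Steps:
(97*K(-5, 6))*(-51) = (97*(-5*6))*(-51) = (97*(-30))*(-51) = -2910*(-51) = 148410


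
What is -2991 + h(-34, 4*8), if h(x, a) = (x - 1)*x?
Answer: -1801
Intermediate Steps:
h(x, a) = x*(-1 + x) (h(x, a) = (-1 + x)*x = x*(-1 + x))
-2991 + h(-34, 4*8) = -2991 - 34*(-1 - 34) = -2991 - 34*(-35) = -2991 + 1190 = -1801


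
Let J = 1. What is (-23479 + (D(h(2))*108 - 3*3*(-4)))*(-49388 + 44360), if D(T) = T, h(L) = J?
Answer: 117328380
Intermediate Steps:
h(L) = 1
(-23479 + (D(h(2))*108 - 3*3*(-4)))*(-49388 + 44360) = (-23479 + (1*108 - 3*3*(-4)))*(-49388 + 44360) = (-23479 + (108 - 9*(-4)))*(-5028) = (-23479 + (108 + 36))*(-5028) = (-23479 + 144)*(-5028) = -23335*(-5028) = 117328380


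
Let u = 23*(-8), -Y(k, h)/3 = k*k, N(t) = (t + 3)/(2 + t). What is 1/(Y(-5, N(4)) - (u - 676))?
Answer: 1/785 ≈ 0.0012739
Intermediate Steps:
N(t) = (3 + t)/(2 + t)
Y(k, h) = -3*k**2 (Y(k, h) = -3*k*k = -3*k**2)
u = -184
1/(Y(-5, N(4)) - (u - 676)) = 1/(-3*(-5)**2 - (-184 - 676)) = 1/(-3*25 - 1*(-860)) = 1/(-75 + 860) = 1/785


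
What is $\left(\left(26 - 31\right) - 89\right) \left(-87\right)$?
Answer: $8178$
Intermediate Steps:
$\left(\left(26 - 31\right) - 89\right) \left(-87\right) = \left(-5 - 89\right) \left(-87\right) = \left(-94\right) \left(-87\right) = 8178$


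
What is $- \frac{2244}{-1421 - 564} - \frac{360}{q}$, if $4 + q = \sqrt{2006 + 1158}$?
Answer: $\frac{1051428}{1562195} - \frac{180 \sqrt{791}}{787} \approx -5.7595$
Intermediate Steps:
$q = -4 + 2 \sqrt{791}$ ($q = -4 + \sqrt{2006 + 1158} = -4 + \sqrt{3164} = -4 + 2 \sqrt{791} \approx 52.249$)
$- \frac{2244}{-1421 - 564} - \frac{360}{q} = - \frac{2244}{-1421 - 564} - \frac{360}{-4 + 2 \sqrt{791}} = - \frac{2244}{-1985} - \frac{360}{-4 + 2 \sqrt{791}} = \left(-2244\right) \left(- \frac{1}{1985}\right) - \frac{360}{-4 + 2 \sqrt{791}} = \frac{2244}{1985} - \frac{360}{-4 + 2 \sqrt{791}}$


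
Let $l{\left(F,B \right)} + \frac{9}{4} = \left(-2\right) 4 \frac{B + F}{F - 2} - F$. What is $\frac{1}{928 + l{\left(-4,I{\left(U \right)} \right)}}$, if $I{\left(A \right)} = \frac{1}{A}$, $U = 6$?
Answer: $\frac{36}{33287} \approx 0.0010815$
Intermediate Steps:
$l{\left(F,B \right)} = - \frac{9}{4} - F - \frac{8 \left(B + F\right)}{-2 + F}$ ($l{\left(F,B \right)} = - \frac{9}{4} - \left(F - \left(-2\right) 4 \frac{B + F}{F - 2}\right) = - \frac{9}{4} - \left(F + \frac{8 \left(B + F\right)}{-2 + F}\right) = - \frac{9}{4} - F - \frac{8 \left(B + F\right)}{-2 + F}$)
$\frac{1}{928 + l{\left(-4,I{\left(U \right)} \right)}} = \frac{1}{928 + \frac{18 - -132 - \frac{32}{6} - 4 \left(-4\right)^{2}}{4 \left(-2 - 4\right)}} = \frac{1}{928 + \frac{18 + 132 - \frac{16}{3} - 64}{4 \left(-6\right)}} = \frac{1}{928 + \frac{1}{4} \left(- \frac{1}{6}\right) \left(18 + 132 - \frac{16}{3} - 64\right)} = \frac{1}{928 + \frac{1}{4} \left(- \frac{1}{6}\right) \frac{242}{3}} = \frac{1}{928 - \frac{121}{36}} = \frac{1}{\frac{33287}{36}} = \frac{36}{33287}$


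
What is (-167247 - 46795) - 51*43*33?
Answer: -286411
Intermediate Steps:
(-167247 - 46795) - 51*43*33 = -214042 - 2193*33 = -214042 - 1*72369 = -214042 - 72369 = -286411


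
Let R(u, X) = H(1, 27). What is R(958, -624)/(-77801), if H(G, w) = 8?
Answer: -8/77801 ≈ -0.00010283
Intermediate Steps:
R(u, X) = 8
R(958, -624)/(-77801) = 8/(-77801) = 8*(-1/77801) = -8/77801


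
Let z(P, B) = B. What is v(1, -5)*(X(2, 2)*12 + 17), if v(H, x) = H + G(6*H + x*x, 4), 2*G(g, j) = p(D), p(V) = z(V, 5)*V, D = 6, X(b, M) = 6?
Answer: 1424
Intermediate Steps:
p(V) = 5*V
G(g, j) = 15 (G(g, j) = (5*6)/2 = (½)*30 = 15)
v(H, x) = 15 + H (v(H, x) = H + 15 = 15 + H)
v(1, -5)*(X(2, 2)*12 + 17) = (15 + 1)*(6*12 + 17) = 16*(72 + 17) = 16*89 = 1424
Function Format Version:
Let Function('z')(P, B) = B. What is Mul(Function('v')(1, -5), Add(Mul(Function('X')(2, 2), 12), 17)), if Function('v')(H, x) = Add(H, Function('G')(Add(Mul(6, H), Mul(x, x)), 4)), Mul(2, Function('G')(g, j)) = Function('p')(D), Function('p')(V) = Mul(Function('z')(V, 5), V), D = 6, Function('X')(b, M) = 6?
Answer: 1424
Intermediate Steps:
Function('p')(V) = Mul(5, V)
Function('G')(g, j) = 15 (Function('G')(g, j) = Mul(Rational(1, 2), Mul(5, 6)) = Mul(Rational(1, 2), 30) = 15)
Function('v')(H, x) = Add(15, H) (Function('v')(H, x) = Add(H, 15) = Add(15, H))
Mul(Function('v')(1, -5), Add(Mul(Function('X')(2, 2), 12), 17)) = Mul(Add(15, 1), Add(Mul(6, 12), 17)) = Mul(16, Add(72, 17)) = Mul(16, 89) = 1424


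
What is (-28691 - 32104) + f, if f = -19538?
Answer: -80333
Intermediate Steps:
(-28691 - 32104) + f = (-28691 - 32104) - 19538 = -60795 - 19538 = -80333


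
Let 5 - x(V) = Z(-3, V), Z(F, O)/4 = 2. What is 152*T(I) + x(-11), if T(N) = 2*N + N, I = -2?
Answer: -915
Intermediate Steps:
Z(F, O) = 8 (Z(F, O) = 4*2 = 8)
x(V) = -3 (x(V) = 5 - 1*8 = 5 - 8 = -3)
T(N) = 3*N
152*T(I) + x(-11) = 152*(3*(-2)) - 3 = 152*(-6) - 3 = -912 - 3 = -915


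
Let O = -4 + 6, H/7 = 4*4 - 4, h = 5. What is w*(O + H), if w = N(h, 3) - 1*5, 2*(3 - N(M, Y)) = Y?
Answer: -301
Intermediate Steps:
N(M, Y) = 3 - Y/2
w = -7/2 (w = (3 - ½*3) - 1*5 = (3 - 3/2) - 5 = 3/2 - 5 = -7/2 ≈ -3.5000)
H = 84 (H = 7*(4*4 - 4) = 7*(16 - 4) = 7*12 = 84)
O = 2
w*(O + H) = -7*(2 + 84)/2 = -7/2*86 = -301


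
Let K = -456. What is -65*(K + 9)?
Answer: 29055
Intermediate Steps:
-65*(K + 9) = -65*(-456 + 9) = -65*(-447) = 29055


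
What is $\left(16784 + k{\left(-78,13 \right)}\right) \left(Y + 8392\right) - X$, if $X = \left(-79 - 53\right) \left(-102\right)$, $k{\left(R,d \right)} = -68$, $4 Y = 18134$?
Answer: $216049194$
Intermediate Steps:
$Y = \frac{9067}{2}$ ($Y = \frac{1}{4} \cdot 18134 = \frac{9067}{2} \approx 4533.5$)
$X = 13464$ ($X = \left(-132\right) \left(-102\right) = 13464$)
$\left(16784 + k{\left(-78,13 \right)}\right) \left(Y + 8392\right) - X = \left(16784 - 68\right) \left(\frac{9067}{2} + 8392\right) - 13464 = 16716 \cdot \frac{25851}{2} - 13464 = 216062658 - 13464 = 216049194$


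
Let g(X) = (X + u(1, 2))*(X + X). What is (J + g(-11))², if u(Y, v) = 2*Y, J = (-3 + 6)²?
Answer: 42849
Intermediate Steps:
J = 9 (J = 3² = 9)
g(X) = 2*X*(2 + X) (g(X) = (X + 2*1)*(X + X) = (X + 2)*(2*X) = (2 + X)*(2*X) = 2*X*(2 + X))
(J + g(-11))² = (9 + 2*(-11)*(2 - 11))² = (9 + 2*(-11)*(-9))² = (9 + 198)² = 207² = 42849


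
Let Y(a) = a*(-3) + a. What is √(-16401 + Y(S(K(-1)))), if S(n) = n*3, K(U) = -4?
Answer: I*√16377 ≈ 127.97*I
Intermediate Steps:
S(n) = 3*n
Y(a) = -2*a (Y(a) = -3*a + a = -2*a)
√(-16401 + Y(S(K(-1)))) = √(-16401 - 6*(-4)) = √(-16401 - 2*(-12)) = √(-16401 + 24) = √(-16377) = I*√16377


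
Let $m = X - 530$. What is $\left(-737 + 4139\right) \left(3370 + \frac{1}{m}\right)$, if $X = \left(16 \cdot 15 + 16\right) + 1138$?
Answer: $\frac{183435903}{16} \approx 1.1465 \cdot 10^{7}$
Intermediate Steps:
$X = 1394$ ($X = \left(240 + 16\right) + 1138 = 256 + 1138 = 1394$)
$m = 864$ ($m = 1394 - 530 = 864$)
$\left(-737 + 4139\right) \left(3370 + \frac{1}{m}\right) = \left(-737 + 4139\right) \left(3370 + \frac{1}{864}\right) = 3402 \left(3370 + \frac{1}{864}\right) = 3402 \cdot \frac{2911681}{864} = \frac{183435903}{16}$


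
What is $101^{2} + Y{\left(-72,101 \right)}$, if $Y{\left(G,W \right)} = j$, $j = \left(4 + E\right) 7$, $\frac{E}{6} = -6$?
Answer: $9977$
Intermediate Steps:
$E = -36$ ($E = 6 \left(-6\right) = -36$)
$j = -224$ ($j = \left(4 - 36\right) 7 = \left(-32\right) 7 = -224$)
$Y{\left(G,W \right)} = -224$
$101^{2} + Y{\left(-72,101 \right)} = 101^{2} - 224 = 10201 - 224 = 9977$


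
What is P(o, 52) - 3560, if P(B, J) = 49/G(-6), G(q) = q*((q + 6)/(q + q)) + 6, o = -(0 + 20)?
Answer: -21311/6 ≈ -3551.8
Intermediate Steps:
o = -20 (o = -1*20 = -20)
G(q) = 9 + q/2 (G(q) = q*((6 + q)/((2*q))) + 6 = q*((6 + q)*(1/(2*q))) + 6 = q*((6 + q)/(2*q)) + 6 = (3 + q/2) + 6 = 9 + q/2)
P(B, J) = 49/6 (P(B, J) = 49/(9 + (½)*(-6)) = 49/(9 - 3) = 49/6)
P(o, 52) - 3560 = 49/6 - 3560 = -21311/6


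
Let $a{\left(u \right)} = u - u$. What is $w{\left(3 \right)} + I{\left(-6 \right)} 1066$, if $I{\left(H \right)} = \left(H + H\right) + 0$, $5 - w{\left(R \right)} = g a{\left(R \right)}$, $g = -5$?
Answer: $-12787$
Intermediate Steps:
$a{\left(u \right)} = 0$
$w{\left(R \right)} = 5$ ($w{\left(R \right)} = 5 - \left(-5\right) 0 = 5 - 0 = 5 + 0 = 5$)
$I{\left(H \right)} = 2 H$ ($I{\left(H \right)} = 2 H + 0 = 2 H$)
$w{\left(3 \right)} + I{\left(-6 \right)} 1066 = 5 + 2 \left(-6\right) 1066 = 5 - 12792 = -12787$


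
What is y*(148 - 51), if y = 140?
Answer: 13580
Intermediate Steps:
y*(148 - 51) = 140*(148 - 51) = 140*97 = 13580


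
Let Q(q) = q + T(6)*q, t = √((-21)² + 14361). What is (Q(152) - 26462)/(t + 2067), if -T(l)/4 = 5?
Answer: -20222150/1419229 + 29350*√14802/4257687 ≈ -13.410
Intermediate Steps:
T(l) = -20 (T(l) = -4*5 = -20)
t = √14802 (t = √(441 + 14361) = √14802 ≈ 121.66)
Q(q) = -19*q (Q(q) = q - 20*q = -19*q)
(Q(152) - 26462)/(t + 2067) = (-19*152 - 26462)/(√14802 + 2067) = (-2888 - 26462)/(2067 + √14802) = -29350/(2067 + √14802)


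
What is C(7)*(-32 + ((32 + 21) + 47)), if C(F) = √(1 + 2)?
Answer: 68*√3 ≈ 117.78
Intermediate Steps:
C(F) = √3
C(7)*(-32 + ((32 + 21) + 47)) = √3*(-32 + ((32 + 21) + 47)) = √3*(-32 + (53 + 47)) = √3*(-32 + 100) = √3*68 = 68*√3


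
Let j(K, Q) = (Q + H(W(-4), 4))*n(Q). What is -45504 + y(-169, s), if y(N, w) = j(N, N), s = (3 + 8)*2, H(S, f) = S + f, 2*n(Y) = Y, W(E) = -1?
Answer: -31477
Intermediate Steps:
n(Y) = Y/2
s = 22 (s = 11*2 = 22)
j(K, Q) = Q*(3 + Q)/2 (j(K, Q) = (Q + (-1 + 4))*(Q/2) = (Q + 3)*(Q/2) = (3 + Q)*(Q/2) = Q*(3 + Q)/2)
y(N, w) = N*(3 + N)/2
-45504 + y(-169, s) = -45504 + (½)*(-169)*(3 - 169) = -45504 + (½)*(-169)*(-166) = -45504 + 14027 = -31477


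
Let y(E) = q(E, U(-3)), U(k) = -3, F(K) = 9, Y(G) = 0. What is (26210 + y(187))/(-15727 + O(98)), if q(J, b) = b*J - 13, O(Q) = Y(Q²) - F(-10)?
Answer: -6409/3934 ≈ -1.6291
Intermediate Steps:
O(Q) = -9 (O(Q) = 0 - 1*9 = 0 - 9 = -9)
q(J, b) = -13 + J*b (q(J, b) = J*b - 13 = -13 + J*b)
y(E) = -13 - 3*E (y(E) = -13 + E*(-3) = -13 - 3*E)
(26210 + y(187))/(-15727 + O(98)) = (26210 + (-13 - 3*187))/(-15727 - 9) = (26210 + (-13 - 561))/(-15736) = (26210 - 574)*(-1/15736) = 25636*(-1/15736) = -6409/3934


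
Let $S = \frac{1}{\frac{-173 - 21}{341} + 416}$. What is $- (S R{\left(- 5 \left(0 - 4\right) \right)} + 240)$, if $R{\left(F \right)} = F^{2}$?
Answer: $- \frac{17067640}{70831} \approx -240.96$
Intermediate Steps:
$S = \frac{341}{141662}$ ($S = \frac{1}{\left(-173 - 21\right) \frac{1}{341} + 416} = \frac{1}{\left(-194\right) \frac{1}{341} + 416} = \frac{1}{- \frac{194}{341} + 416} = \frac{1}{\frac{141662}{341}} = \frac{341}{141662} \approx 0.0024071$)
$- (S R{\left(- 5 \left(0 - 4\right) \right)} + 240) = - (\frac{341 \left(- 5 \left(0 - 4\right)\right)^{2}}{141662} + 240) = - (\frac{341 \left(\left(-5\right) \left(-4\right)\right)^{2}}{141662} + 240) = - (\frac{341 \cdot 20^{2}}{141662} + 240) = - (\frac{341}{141662} \cdot 400 + 240) = - (\frac{68200}{70831} + 240) = \left(-1\right) \frac{17067640}{70831} = - \frac{17067640}{70831}$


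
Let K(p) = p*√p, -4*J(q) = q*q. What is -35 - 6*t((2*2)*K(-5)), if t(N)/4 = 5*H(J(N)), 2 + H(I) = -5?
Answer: 805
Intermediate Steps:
J(q) = -q²/4 (J(q) = -q*q/4 = -q²/4)
H(I) = -7 (H(I) = -2 - 5 = -7)
K(p) = p^(3/2)
t(N) = -140 (t(N) = 4*(5*(-7)) = 4*(-35) = -140)
-35 - 6*t((2*2)*K(-5)) = -35 - 6*(-140) = -35 + 840 = 805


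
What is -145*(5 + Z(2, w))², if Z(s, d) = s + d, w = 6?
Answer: -24505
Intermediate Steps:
Z(s, d) = d + s
-145*(5 + Z(2, w))² = -145*(5 + (6 + 2))² = -145*(5 + 8)² = -145*13² = -145*169 = -24505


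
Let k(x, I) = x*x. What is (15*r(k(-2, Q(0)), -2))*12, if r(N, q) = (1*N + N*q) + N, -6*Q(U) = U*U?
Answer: 0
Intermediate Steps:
Q(U) = -U²/6 (Q(U) = -U*U/6 = -U²/6)
k(x, I) = x²
r(N, q) = 2*N + N*q (r(N, q) = (N + N*q) + N = 2*N + N*q)
(15*r(k(-2, Q(0)), -2))*12 = (15*((-2)²*(2 - 2)))*12 = (15*(4*0))*12 = (15*0)*12 = 0*12 = 0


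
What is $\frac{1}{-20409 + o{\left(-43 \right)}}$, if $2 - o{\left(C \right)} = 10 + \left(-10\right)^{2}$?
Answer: $- \frac{1}{20517} \approx -4.874 \cdot 10^{-5}$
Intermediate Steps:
$o{\left(C \right)} = -108$ ($o{\left(C \right)} = 2 - \left(10 + \left(-10\right)^{2}\right) = 2 - \left(10 + 100\right) = 2 - 110 = -108$)
$\frac{1}{-20409 + o{\left(-43 \right)}} = \frac{1}{-20409 - 108} = \frac{1}{-20517} = - \frac{1}{20517}$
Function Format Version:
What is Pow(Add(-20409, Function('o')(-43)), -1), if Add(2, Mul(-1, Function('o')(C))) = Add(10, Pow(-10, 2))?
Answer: Rational(-1, 20517) ≈ -4.8740e-5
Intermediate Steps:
Function('o')(C) = -108 (Function('o')(C) = Add(2, Mul(-1, Add(10, Pow(-10, 2)))) = Add(2, Mul(-1, Add(10, 100))) = Add(2, Mul(-1, 110)) = Add(2, -110) = -108)
Pow(Add(-20409, Function('o')(-43)), -1) = Pow(Add(-20409, -108), -1) = Pow(-20517, -1) = Rational(-1, 20517)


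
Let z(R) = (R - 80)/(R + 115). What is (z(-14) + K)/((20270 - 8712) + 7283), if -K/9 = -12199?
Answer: 11088797/1902941 ≈ 5.8272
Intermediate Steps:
K = 109791 (K = -9*(-12199) = 109791)
z(R) = (-80 + R)/(115 + R)
(z(-14) + K)/((20270 - 8712) + 7283) = ((-80 - 14)/(115 - 14) + 109791)/((20270 - 8712) + 7283) = (-94/101 + 109791)/(11558 + 7283) = ((1/101)*(-94) + 109791)/18841 = (-94/101 + 109791)*(1/18841) = (11088797/101)*(1/18841) = 11088797/1902941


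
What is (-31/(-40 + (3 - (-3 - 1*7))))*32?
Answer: 992/27 ≈ 36.741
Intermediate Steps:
(-31/(-40 + (3 - (-3 - 1*7))))*32 = (-31/(-40 + (3 - (-3 - 7))))*32 = (-31/(-40 + (3 - 1*(-10))))*32 = (-31/(-40 + (3 + 10)))*32 = (-31/(-40 + 13))*32 = (-31/(-27))*32 = -1/27*(-31)*32 = (31/27)*32 = 992/27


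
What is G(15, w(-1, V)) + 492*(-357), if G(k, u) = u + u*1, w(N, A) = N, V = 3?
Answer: -175646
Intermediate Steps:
G(k, u) = 2*u (G(k, u) = u + u = 2*u)
G(15, w(-1, V)) + 492*(-357) = 2*(-1) + 492*(-357) = -2 - 175644 = -175646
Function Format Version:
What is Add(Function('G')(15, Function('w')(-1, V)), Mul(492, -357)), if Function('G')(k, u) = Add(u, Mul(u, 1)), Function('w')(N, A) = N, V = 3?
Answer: -175646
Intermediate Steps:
Function('G')(k, u) = Mul(2, u) (Function('G')(k, u) = Add(u, u) = Mul(2, u))
Add(Function('G')(15, Function('w')(-1, V)), Mul(492, -357)) = Add(Mul(2, -1), Mul(492, -357)) = Add(-2, -175644) = -175646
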